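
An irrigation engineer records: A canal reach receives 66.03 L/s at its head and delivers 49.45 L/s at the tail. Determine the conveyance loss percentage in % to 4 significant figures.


Approach: apply the conveyance loss ratio, loss% = ((Q_head - Q_tail)/Q_head)*100.
loss = ((66.03 - 49.45)/66.03)*100 = 25.11 %
Therefore the conveyance loss percentage = 25.11 %.


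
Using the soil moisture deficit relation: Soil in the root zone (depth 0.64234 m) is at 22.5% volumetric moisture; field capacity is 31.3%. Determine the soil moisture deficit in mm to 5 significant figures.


Approach: apply the soil moisture deficit relation, SMD = (FC - theta)/100 * depth * 1000.
SMD = (31.3 - 22.5)/100 * 0.64234 * 1000 = 56.526 mm
Therefore the soil moisture deficit = 56.526 mm.


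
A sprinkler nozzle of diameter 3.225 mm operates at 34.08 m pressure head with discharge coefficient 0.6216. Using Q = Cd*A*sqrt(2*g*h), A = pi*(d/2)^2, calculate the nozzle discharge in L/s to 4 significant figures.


A = pi*(3.225e-3/2)^2 = 8.16863e-06 m^2
Q = 0.6216 * 8.16863e-06 * sqrt(2*9.81*34.08) * 1000 = 0.1313 L/s
Therefore the nozzle discharge = 0.1313 L/s.


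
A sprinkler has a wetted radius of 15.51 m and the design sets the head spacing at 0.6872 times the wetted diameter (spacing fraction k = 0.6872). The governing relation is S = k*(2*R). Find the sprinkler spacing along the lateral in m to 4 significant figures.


S = 0.6872 * (2 * 15.51) = 21.32 m
Therefore the sprinkler spacing along the lateral = 21.32 m.


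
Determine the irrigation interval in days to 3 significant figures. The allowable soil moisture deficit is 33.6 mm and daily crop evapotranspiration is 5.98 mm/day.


Approach: apply the irrigation interval relation, interval = SMD / ETc.
interval = 33.6 / 5.98 = 5.62 days
Therefore the irrigation interval = 5.62 days.


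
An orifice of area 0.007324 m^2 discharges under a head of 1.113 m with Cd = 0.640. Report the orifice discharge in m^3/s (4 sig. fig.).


Approach: apply the orifice equation, Q = Cd*A*sqrt(2*g*h).
Q = 0.640 * 0.007324 * sqrt(2*9.81*1.113) = 0.02190 m^3/s
Therefore the orifice discharge = 0.02190 m^3/s.


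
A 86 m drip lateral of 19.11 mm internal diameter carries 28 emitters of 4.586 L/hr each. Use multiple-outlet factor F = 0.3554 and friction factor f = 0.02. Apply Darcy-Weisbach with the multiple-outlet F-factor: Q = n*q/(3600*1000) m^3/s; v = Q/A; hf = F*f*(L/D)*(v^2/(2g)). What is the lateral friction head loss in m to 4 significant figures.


Q = 28*4.586/(3600*1000) = 3.56689e-05 m^3/s
A = pi*(19.11e-3/2)^2 = 2.86821e-04 m^2, so v = Q/A = 0.124359 m/s
hf = 0.3554*0.02*(86/0.01911)*(0.124359^2/(2*9.81)) = 0.02521 m
Therefore the lateral friction head loss = 0.02521 m.


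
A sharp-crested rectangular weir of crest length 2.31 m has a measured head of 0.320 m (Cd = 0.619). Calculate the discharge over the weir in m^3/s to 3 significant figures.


Approach: apply the rectangular weir equation, Q = (2/3)*Cd*L*sqrt(2g)*H^1.5.
Q = (2/3)*0.619*2.31*sqrt(2*9.81)*0.320^1.5 = 0.764 m^3/s
Therefore the discharge over the weir = 0.764 m^3/s.


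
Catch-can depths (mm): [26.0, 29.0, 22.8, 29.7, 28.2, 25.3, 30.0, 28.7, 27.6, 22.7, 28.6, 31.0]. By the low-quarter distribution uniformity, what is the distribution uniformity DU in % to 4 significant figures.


Approach: apply the low-quarter distribution uniformity, DU = (mean of lowest quarter of readings / overall mean)*100.
sorted lowest 3 of 12: [22.7, 22.8, 25.3] -> mean = 23.6000 mm
overall mean = 27.4667 mm
DU = (23.6000/27.4667)*100 = 85.92 %
Therefore the distribution uniformity DU = 85.92 %.


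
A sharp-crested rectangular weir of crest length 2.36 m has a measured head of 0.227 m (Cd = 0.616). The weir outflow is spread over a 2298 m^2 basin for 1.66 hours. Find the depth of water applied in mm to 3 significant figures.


Approach: apply the rectangular weir equation with a volume-to-depth conversion, Q = (2/3)*Cd*L*sqrt(2g)*H^1.5; d = Q*t/A * 1000.
Step 1 — weir discharge:
  Q = (2/3)*0.616*2.36*sqrt(2*9.81)*0.227^1.5 = 0.46429 m^3/s
Step 2 — volume: V = 0.46429 * 1.66*3600 = 2774.6 m^3
Step 3 — depth: d = V/A * 1000 = 2774.6/2298 * 1000 = 1210 mm
Therefore the depth of water applied = 1210 mm.


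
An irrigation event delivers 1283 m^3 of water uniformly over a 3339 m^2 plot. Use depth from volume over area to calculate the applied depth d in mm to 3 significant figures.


Approach: apply depth from volume over area, d = (V/A)*1000.
d = (1283 / 3339) * 1000 = 384 mm
Therefore the applied depth d = 384 mm.


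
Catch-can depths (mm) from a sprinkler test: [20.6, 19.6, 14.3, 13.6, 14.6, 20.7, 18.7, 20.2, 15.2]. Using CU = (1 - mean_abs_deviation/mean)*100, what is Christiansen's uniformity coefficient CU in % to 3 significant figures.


mean = 17.500 mm
mean |d_i - mean| = 2.7333 mm
CU = (1 - 2.7333/17.500)*100 = 84.4 %
Therefore Christiansen's uniformity coefficient CU = 84.4 %.


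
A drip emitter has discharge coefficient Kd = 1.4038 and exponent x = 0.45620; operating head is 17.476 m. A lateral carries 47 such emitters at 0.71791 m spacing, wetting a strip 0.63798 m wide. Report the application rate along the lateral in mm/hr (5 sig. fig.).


Approach: apply the emitter equation with a lateral mass balance, q = Kd*h^x; Q = n*q; rate = Q/(n*spacing*width).
Step 1 — single emitter flow (q = Kd*h^x):
  q = 1.4038 * 17.476^0.45620 = 5.177347 L/hr
Step 2 — total lateral flow: Q = 47 * 5.177347 = 243.3353 L/hr
Step 3 — wetted area: A = 47 * 0.71791 * 0.63798 = 21.52657 m^2
Step 4 — application rate: Q/A = 243.3353/21.52657 = 11.304 mm/hr
Therefore the application rate along the lateral = 11.304 mm/hr.


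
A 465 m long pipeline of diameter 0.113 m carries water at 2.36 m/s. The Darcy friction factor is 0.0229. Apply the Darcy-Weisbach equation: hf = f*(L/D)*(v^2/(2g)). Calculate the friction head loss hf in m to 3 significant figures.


hf = 0.0229 * (465/0.113) * (2.36^2 / (2*9.81))
hf = 26.8 m
Therefore the friction head loss hf = 26.8 m.


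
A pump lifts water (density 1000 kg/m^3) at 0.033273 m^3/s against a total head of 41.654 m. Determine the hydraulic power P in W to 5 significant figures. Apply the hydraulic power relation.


Approach: apply the hydraulic power relation, P = rho*g*Q*H.
P = 1000 * 9.81 * 0.033273 * 41.654 = 13596 W
Therefore the hydraulic power P = 13596 W.


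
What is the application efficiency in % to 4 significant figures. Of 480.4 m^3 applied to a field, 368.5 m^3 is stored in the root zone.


Approach: apply the application efficiency ratio, Ea = (stored/applied)*100.
Ea = (368.5/480.4)*100 = 76.71 %
Therefore the application efficiency = 76.71 %.


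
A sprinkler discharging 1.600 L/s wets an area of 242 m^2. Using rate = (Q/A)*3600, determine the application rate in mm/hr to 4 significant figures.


rate = (1.600 / 242) * 3600 = 23.80 mm/hr
Therefore the application rate = 23.80 mm/hr.


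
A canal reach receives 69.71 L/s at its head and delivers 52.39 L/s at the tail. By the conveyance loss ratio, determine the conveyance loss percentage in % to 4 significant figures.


Approach: apply the conveyance loss ratio, loss% = ((Q_head - Q_tail)/Q_head)*100.
loss = ((69.71 - 52.39)/69.71)*100 = 24.85 %
Therefore the conveyance loss percentage = 24.85 %.


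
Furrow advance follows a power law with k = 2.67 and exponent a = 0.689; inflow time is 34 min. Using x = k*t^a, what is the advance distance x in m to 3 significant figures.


x = 2.67 * 34^0.689 = 30.3 m
Therefore the advance distance x = 30.3 m.


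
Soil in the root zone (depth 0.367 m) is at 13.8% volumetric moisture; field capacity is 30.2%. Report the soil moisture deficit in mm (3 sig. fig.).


Approach: apply the soil moisture deficit relation, SMD = (FC - theta)/100 * depth * 1000.
SMD = (30.2 - 13.8)/100 * 0.367 * 1000 = 60.2 mm
Therefore the soil moisture deficit = 60.2 mm.


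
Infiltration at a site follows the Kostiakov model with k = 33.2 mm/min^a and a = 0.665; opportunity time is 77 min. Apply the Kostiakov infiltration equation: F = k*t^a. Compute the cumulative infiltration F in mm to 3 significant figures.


F = 33.2 * 77^0.665 = 597 mm
Therefore the cumulative infiltration F = 597 mm.


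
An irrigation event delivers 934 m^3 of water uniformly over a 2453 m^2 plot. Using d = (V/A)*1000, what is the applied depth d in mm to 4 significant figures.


d = (934 / 2453) * 1000 = 380.8 mm
Therefore the applied depth d = 380.8 mm.


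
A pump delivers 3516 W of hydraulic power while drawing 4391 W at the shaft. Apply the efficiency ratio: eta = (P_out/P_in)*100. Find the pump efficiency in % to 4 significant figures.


eta = (3516 / 4391) * 100 = 80.07 %
Therefore the pump efficiency = 80.07 %.


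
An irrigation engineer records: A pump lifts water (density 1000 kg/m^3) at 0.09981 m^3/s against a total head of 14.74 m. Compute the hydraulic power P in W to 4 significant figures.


Approach: apply the hydraulic power relation, P = rho*g*Q*H.
P = 1000 * 9.81 * 0.09981 * 14.74 = 14430 W
Therefore the hydraulic power P = 14430 W.


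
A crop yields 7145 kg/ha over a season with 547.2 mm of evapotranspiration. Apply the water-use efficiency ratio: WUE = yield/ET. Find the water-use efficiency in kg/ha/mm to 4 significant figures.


WUE = 7145 / 547.2 = 13.06 kg/ha/mm
Therefore the water-use efficiency = 13.06 kg/ha/mm.


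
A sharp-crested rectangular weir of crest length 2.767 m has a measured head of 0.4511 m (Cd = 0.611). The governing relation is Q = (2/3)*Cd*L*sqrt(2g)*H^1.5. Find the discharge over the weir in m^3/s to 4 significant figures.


Q = (2/3)*0.611*2.767*sqrt(2*9.81)*0.4511^1.5 = 1.513 m^3/s
Therefore the discharge over the weir = 1.513 m^3/s.


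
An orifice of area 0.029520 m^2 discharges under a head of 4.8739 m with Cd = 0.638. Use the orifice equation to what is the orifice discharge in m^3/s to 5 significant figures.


Approach: apply the orifice equation, Q = Cd*A*sqrt(2*g*h).
Q = 0.638 * 0.029520 * sqrt(2*9.81*4.8739) = 0.18417 m^3/s
Therefore the orifice discharge = 0.18417 m^3/s.


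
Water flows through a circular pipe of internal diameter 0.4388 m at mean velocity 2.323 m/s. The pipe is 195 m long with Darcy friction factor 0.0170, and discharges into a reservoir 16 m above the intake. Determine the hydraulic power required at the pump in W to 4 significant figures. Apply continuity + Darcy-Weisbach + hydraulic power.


Approach: apply continuity + Darcy-Weisbach + hydraulic power, Q = A*v; hf = f*(L/D)*(v^2/(2g)); H = static + hf; P = rho*g*Q*H.
Step 1 — flow rate (continuity, Q = A*v):
  A = pi*(0.4388/2)^2 = 0.151225 m^2
  Q = 0.151225 * 2.323 = 0.351295 m^3/s
Step 2 — friction head loss (Darcy-Weisbach):
  hf = 0.0170 * (195/0.4388) * (2.323^2 / (2*9.81))
  hf = 2.07786 m
Step 3 — total head: H = 16 + 2.07786 = 18.0779 m
Step 4 — hydraulic power (P = rho*g*Q*H):
  P = 1000 * 9.81 * 0.351295 * 18.0779 = 62300 W
Therefore the hydraulic power required at the pump = 62300 W.


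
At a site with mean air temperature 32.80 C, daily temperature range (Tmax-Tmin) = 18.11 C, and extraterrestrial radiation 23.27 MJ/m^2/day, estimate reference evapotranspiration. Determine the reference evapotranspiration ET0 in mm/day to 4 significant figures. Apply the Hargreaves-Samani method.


Approach: apply the Hargreaves-Samani method, ET0 = 0.0023*(Tmean+17.8)*sqrt(Tmax-Tmin)*0.408*Ra.
ET0 = 0.0023*(32.80+17.8)*sqrt(18.11)*0.408*23.27 = 4.702 mm/day
Therefore the reference evapotranspiration ET0 = 4.702 mm/day.


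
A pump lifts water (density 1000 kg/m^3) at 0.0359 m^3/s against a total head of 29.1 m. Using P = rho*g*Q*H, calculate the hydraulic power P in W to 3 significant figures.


P = 1000 * 9.81 * 0.0359 * 29.1 = 10200 W
Therefore the hydraulic power P = 10200 W.


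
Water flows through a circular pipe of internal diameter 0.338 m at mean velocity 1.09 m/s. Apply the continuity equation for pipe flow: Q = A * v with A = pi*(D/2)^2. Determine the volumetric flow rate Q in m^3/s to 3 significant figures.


A = pi*(0.338/2)^2 = 0.089727 m^2
Q = 0.089727 * 1.09 = 0.0978 m^3/s
Therefore the volumetric flow rate Q = 0.0978 m^3/s.


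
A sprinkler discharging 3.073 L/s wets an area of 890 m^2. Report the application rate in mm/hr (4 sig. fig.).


Approach: apply the application rate relation, rate = (Q/A)*3600.
rate = (3.073 / 890) * 3600 = 12.43 mm/hr
Therefore the application rate = 12.43 mm/hr.


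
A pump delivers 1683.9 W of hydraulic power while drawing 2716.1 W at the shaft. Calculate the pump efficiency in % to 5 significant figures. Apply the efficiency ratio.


Approach: apply the efficiency ratio, eta = (P_out/P_in)*100.
eta = (1683.9 / 2716.1) * 100 = 61.997 %
Therefore the pump efficiency = 61.997 %.


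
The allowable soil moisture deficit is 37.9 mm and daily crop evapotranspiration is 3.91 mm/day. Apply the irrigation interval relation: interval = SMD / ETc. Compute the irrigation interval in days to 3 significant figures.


interval = 37.9 / 3.91 = 9.69 days
Therefore the irrigation interval = 9.69 days.


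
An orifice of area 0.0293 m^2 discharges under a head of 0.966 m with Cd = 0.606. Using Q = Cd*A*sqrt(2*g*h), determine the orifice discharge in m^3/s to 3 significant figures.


Q = 0.606 * 0.0293 * sqrt(2*9.81*0.966) = 0.0773 m^3/s
Therefore the orifice discharge = 0.0773 m^3/s.


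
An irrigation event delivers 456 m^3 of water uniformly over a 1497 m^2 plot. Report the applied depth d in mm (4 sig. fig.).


Approach: apply depth from volume over area, d = (V/A)*1000.
d = (456 / 1497) * 1000 = 304.6 mm
Therefore the applied depth d = 304.6 mm.


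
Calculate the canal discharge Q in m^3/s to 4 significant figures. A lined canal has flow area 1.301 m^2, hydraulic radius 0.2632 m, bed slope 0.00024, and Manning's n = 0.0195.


Approach: apply Manning's equation, Q = (1/n)*A*R^(2/3)*S^(1/2).
Q = (1/0.0195) * 1.301 * 0.2632^(2/3) * 0.00024^(1/2) = 0.4245 m^3/s
Therefore the canal discharge Q = 0.4245 m^3/s.


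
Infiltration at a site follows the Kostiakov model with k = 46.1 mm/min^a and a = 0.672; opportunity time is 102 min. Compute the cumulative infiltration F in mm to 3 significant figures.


Approach: apply the Kostiakov infiltration equation, F = k*t^a.
F = 46.1 * 102^0.672 = 1030 mm
Therefore the cumulative infiltration F = 1030 mm.


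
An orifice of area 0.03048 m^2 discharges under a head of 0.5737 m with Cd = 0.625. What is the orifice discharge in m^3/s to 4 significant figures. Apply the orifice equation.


Approach: apply the orifice equation, Q = Cd*A*sqrt(2*g*h).
Q = 0.625 * 0.03048 * sqrt(2*9.81*0.5737) = 0.06391 m^3/s
Therefore the orifice discharge = 0.06391 m^3/s.


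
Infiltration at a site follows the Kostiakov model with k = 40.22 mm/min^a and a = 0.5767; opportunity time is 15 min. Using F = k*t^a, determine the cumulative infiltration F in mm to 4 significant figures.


F = 40.22 * 15^0.5767 = 191.7 mm
Therefore the cumulative infiltration F = 191.7 mm.


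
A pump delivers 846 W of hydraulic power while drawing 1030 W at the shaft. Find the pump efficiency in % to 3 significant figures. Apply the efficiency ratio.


Approach: apply the efficiency ratio, eta = (P_out/P_in)*100.
eta = (846 / 1030) * 100 = 82.1 %
Therefore the pump efficiency = 82.1 %.


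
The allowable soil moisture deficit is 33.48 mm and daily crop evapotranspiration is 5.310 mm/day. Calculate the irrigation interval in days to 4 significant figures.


Approach: apply the irrigation interval relation, interval = SMD / ETc.
interval = 33.48 / 5.310 = 6.305 days
Therefore the irrigation interval = 6.305 days.


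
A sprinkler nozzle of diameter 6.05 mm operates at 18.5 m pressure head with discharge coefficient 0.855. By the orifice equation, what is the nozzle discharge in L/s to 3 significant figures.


Approach: apply the orifice equation, Q = Cd*A*sqrt(2*g*h), A = pi*(d/2)^2.
A = pi*(6.05e-3/2)^2 = 2.8748e-05 m^2
Q = 0.855 * 2.8748e-05 * sqrt(2*9.81*18.5) * 1000 = 0.468 L/s
Therefore the nozzle discharge = 0.468 L/s.


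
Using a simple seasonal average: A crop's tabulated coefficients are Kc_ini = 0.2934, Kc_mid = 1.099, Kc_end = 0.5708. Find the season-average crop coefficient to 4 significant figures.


Approach: apply a simple seasonal average, Kc_avg = (Kc_ini + Kc_mid + Kc_end)/3.
Kc_avg = (0.2934 + 1.099 + 0.5708)/3 = 0.6544
Therefore the season-average crop coefficient = 0.6544.


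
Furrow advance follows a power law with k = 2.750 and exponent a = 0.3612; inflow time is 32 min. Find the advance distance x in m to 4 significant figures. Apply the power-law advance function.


Approach: apply the power-law advance function, x = k*t^a.
x = 2.750 * 32^0.3612 = 9.616 m
Therefore the advance distance x = 9.616 m.


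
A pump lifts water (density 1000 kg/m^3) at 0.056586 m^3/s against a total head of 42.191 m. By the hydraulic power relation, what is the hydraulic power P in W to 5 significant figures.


Approach: apply the hydraulic power relation, P = rho*g*Q*H.
P = 1000 * 9.81 * 0.056586 * 42.191 = 23421 W
Therefore the hydraulic power P = 23421 W.


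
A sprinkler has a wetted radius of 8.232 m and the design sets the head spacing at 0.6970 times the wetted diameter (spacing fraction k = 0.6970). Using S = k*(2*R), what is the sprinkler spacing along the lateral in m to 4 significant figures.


S = 0.6970 * (2 * 8.232) = 11.48 m
Therefore the sprinkler spacing along the lateral = 11.48 m.


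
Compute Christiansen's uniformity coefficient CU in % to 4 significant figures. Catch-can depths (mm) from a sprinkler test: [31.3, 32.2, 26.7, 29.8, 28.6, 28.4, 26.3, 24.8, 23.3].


Approach: apply Christiansen's uniformity coefficient, CU = (1 - mean_abs_deviation/mean)*100.
mean = 27.9333 mm
mean |d_i - mean| = 2.36296 mm
CU = (1 - 2.36296/27.9333)*100 = 91.54 %
Therefore Christiansen's uniformity coefficient CU = 91.54 %.


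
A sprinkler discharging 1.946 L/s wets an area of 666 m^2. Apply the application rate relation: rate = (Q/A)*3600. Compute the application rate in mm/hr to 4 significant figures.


rate = (1.946 / 666) * 3600 = 10.52 mm/hr
Therefore the application rate = 10.52 mm/hr.


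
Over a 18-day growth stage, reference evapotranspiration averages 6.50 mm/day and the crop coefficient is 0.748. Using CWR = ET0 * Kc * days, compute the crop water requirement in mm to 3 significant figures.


CWR = 6.50 * 0.748 * 18 = 87.5 mm
Therefore the crop water requirement = 87.5 mm.


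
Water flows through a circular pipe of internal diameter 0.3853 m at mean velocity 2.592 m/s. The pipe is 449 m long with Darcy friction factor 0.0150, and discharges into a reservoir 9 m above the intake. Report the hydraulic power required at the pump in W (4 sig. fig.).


Approach: apply continuity + Darcy-Weisbach + hydraulic power, Q = A*v; hf = f*(L/D)*(v^2/(2g)); H = static + hf; P = rho*g*Q*H.
Step 1 — flow rate (continuity, Q = A*v):
  A = pi*(0.3853/2)^2 = 0.116597 m^2
  Q = 0.116597 * 2.592 = 0.302220 m^3/s
Step 2 — friction head loss (Darcy-Weisbach):
  hf = 0.0150 * (449/0.3853) * (2.592^2 / (2*9.81))
  hf = 5.98563 m
Step 3 — total head: H = 9 + 5.98563 = 14.9856 m
Step 4 — hydraulic power (P = rho*g*Q*H):
  P = 1000 * 9.81 * 0.302220 * 14.9856 = 44430 W
Therefore the hydraulic power required at the pump = 44430 W.


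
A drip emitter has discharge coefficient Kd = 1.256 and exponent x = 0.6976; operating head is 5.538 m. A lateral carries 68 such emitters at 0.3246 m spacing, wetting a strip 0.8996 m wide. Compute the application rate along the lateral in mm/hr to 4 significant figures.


Approach: apply the emitter equation with a lateral mass balance, q = Kd*h^x; Q = n*q; rate = Q/(n*spacing*width).
Step 1 — single emitter flow (q = Kd*h^x):
  q = 1.256 * 5.538^0.6976 = 4.14527 L/hr
Step 2 — total lateral flow: Q = 68 * 4.14527 = 281.878 L/hr
Step 3 — wetted area: A = 68 * 0.3246 * 0.8996 = 19.8567 m^2
Step 4 — application rate: Q/A = 281.878/19.8567 = 14.20 mm/hr
Therefore the application rate along the lateral = 14.20 mm/hr.


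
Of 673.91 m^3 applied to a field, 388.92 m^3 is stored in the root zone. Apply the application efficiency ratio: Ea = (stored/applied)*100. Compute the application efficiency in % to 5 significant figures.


Ea = (388.92/673.91)*100 = 57.711 %
Therefore the application efficiency = 57.711 %.


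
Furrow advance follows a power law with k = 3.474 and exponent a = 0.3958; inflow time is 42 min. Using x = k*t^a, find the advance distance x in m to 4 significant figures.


x = 3.474 * 42^0.3958 = 15.25 m
Therefore the advance distance x = 15.25 m.


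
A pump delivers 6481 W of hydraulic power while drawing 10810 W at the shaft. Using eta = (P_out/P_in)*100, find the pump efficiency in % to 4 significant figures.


eta = (6481 / 10810) * 100 = 59.95 %
Therefore the pump efficiency = 59.95 %.


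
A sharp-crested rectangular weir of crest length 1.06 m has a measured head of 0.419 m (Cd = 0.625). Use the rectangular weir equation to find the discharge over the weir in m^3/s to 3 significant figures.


Approach: apply the rectangular weir equation, Q = (2/3)*Cd*L*sqrt(2g)*H^1.5.
Q = (2/3)*0.625*1.06*sqrt(2*9.81)*0.419^1.5 = 0.531 m^3/s
Therefore the discharge over the weir = 0.531 m^3/s.


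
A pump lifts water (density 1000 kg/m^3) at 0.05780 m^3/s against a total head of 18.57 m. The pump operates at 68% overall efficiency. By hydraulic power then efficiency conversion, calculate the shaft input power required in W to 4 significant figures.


Approach: apply hydraulic power then efficiency conversion, P = rho*g*Q*H; P_in = P/eta.
Step 1 — hydraulic power (P = rho*g*Q*H):
  P = 1000 * 9.81 * 0.05780 * 18.57 = 10529.5 W
Step 2 — input power: P_in = P/eta = 10529.5 / 0.68 = 15480 W
Therefore the shaft input power required = 15480 W.


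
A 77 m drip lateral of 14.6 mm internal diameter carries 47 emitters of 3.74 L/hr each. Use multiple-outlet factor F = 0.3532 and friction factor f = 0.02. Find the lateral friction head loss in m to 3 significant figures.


Approach: apply Darcy-Weisbach with the multiple-outlet F-factor, Q = n*q/(3600*1000) m^3/s; v = Q/A; hf = F*f*(L/D)*(v^2/(2g)).
Q = 47*3.74/(3600*1000) = 4.8828e-05 m^3/s
A = pi*(14.6e-3/2)^2 = 1.6742e-04 m^2, so v = Q/A = 0.29166 m/s
hf = 0.3532*0.02*(77/0.0146)*(0.29166^2/(2*9.81)) = 0.162 m
Therefore the lateral friction head loss = 0.162 m.


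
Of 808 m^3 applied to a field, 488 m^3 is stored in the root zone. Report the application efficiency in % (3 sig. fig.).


Approach: apply the application efficiency ratio, Ea = (stored/applied)*100.
Ea = (488/808)*100 = 60.4 %
Therefore the application efficiency = 60.4 %.


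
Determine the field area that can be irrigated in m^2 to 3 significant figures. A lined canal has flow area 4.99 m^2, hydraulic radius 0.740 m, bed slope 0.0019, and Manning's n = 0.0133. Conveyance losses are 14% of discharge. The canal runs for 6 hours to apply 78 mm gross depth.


Approach: apply Manning's equation with a conveyance and depth budget, Q = (1/n)*A*R^(2/3)*S^(1/2); Q_field = Q*(1-loss); Area = Q_field*t/(d/1000).
Step 1 — canal discharge (Manning's equation):
  Q = (1/0.0133) * 4.99 * 0.740^(2/3) * 0.0019^(1/2) = 13.380 m^3/s
Step 2 — delivered flow: Q_field = 13.380*(1 - 14/100) = 11.507 m^3/s
Step 3 — volume delivered: V = 11.507 * 6*3600 = 248540 m^3
Step 4 — area served: A = V / (depth/1000) = 248540 / 0.078 = 3190000 m^2
Therefore the field area that can be irrigated = 3190000 m^2.


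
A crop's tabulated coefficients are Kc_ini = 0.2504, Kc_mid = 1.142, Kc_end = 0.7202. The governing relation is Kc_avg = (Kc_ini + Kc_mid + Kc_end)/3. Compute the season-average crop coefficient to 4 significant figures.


Kc_avg = (0.2504 + 1.142 + 0.7202)/3 = 0.7042
Therefore the season-average crop coefficient = 0.7042.


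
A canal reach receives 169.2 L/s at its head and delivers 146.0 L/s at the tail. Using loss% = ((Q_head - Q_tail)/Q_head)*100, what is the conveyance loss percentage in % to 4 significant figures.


loss = ((169.2 - 146.0)/169.2)*100 = 13.71 %
Therefore the conveyance loss percentage = 13.71 %.


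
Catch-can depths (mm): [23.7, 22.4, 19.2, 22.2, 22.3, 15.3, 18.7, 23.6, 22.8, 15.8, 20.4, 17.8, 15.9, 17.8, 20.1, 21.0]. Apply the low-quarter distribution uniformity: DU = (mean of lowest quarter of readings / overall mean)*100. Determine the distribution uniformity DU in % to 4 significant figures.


sorted lowest 4 of 16: [15.3, 15.8, 15.9, 17.8] -> mean = 16.2000 mm
overall mean = 19.9375 mm
DU = (16.2000/19.9375)*100 = 81.25 %
Therefore the distribution uniformity DU = 81.25 %.


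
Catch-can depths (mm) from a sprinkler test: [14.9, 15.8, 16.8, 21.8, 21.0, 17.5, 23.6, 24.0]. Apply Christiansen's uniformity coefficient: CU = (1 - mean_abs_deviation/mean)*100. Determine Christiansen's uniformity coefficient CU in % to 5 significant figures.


mean = 19.42500 mm
mean |d_i - mean| = 3.175000 mm
CU = (1 - 3.175000/19.42500)*100 = 83.655 %
Therefore Christiansen's uniformity coefficient CU = 83.655 %.


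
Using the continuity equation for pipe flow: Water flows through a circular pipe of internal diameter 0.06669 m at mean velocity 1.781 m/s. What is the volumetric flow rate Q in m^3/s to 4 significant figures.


Approach: apply the continuity equation for pipe flow, Q = A * v with A = pi*(D/2)^2.
A = pi*(0.06669/2)^2 = 0.00349310 m^2
Q = 0.00349310 * 1.781 = 0.006221 m^3/s
Therefore the volumetric flow rate Q = 0.006221 m^3/s.


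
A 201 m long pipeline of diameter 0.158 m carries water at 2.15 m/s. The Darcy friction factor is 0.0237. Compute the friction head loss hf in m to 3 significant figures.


Approach: apply the Darcy-Weisbach equation, hf = f*(L/D)*(v^2/(2g)).
hf = 0.0237 * (201/0.158) * (2.15^2 / (2*9.81))
hf = 7.10 m
Therefore the friction head loss hf = 7.10 m.


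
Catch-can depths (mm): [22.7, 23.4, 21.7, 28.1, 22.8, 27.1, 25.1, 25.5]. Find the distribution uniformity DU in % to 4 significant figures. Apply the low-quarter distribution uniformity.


Approach: apply the low-quarter distribution uniformity, DU = (mean of lowest quarter of readings / overall mean)*100.
sorted lowest 2 of 8: [21.7, 22.7] -> mean = 22.2000 mm
overall mean = 24.5500 mm
DU = (22.2000/24.5500)*100 = 90.43 %
Therefore the distribution uniformity DU = 90.43 %.


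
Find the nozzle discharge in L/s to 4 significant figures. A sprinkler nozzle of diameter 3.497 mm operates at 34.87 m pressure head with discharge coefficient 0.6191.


Approach: apply the orifice equation, Q = Cd*A*sqrt(2*g*h), A = pi*(d/2)^2.
A = pi*(3.497e-3/2)^2 = 9.60464e-06 m^2
Q = 0.6191 * 9.60464e-06 * sqrt(2*9.81*34.87) * 1000 = 0.1555 L/s
Therefore the nozzle discharge = 0.1555 L/s.


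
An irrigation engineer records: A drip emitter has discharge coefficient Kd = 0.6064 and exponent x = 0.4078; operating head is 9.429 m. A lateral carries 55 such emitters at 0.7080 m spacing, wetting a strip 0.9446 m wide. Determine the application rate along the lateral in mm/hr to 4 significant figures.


Approach: apply the emitter equation with a lateral mass balance, q = Kd*h^x; Q = n*q; rate = Q/(n*spacing*width).
Step 1 — single emitter flow (q = Kd*h^x):
  q = 0.6064 * 9.429^0.4078 = 1.51407 L/hr
Step 2 — total lateral flow: Q = 55 * 1.51407 = 83.2739 L/hr
Step 3 — wetted area: A = 55 * 0.7080 * 0.9446 = 36.7827 m^2
Step 4 — application rate: Q/A = 83.2739/36.7827 = 2.264 mm/hr
Therefore the application rate along the lateral = 2.264 mm/hr.


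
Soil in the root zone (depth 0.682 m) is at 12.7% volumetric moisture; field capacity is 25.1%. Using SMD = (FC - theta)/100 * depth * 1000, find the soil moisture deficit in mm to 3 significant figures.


SMD = (25.1 - 12.7)/100 * 0.682 * 1000 = 84.6 mm
Therefore the soil moisture deficit = 84.6 mm.


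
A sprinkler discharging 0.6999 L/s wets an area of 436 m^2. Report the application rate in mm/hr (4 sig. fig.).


Approach: apply the application rate relation, rate = (Q/A)*3600.
rate = (0.6999 / 436) * 3600 = 5.779 mm/hr
Therefore the application rate = 5.779 mm/hr.


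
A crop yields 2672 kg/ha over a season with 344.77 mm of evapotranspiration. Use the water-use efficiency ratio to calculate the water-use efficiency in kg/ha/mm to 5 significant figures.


Approach: apply the water-use efficiency ratio, WUE = yield/ET.
WUE = 2672 / 344.77 = 7.7501 kg/ha/mm
Therefore the water-use efficiency = 7.7501 kg/ha/mm.


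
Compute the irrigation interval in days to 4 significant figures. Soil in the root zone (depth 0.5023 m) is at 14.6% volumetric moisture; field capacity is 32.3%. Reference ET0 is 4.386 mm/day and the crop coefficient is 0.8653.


Approach: apply soil-water budget scheduling, SMD = (FC-theta)/100*depth*1000; ETc = ET0*Kc; interval = SMD/ETc.
Step 1 — soil moisture deficit:
  SMD = (32.3 - 14.6)/100 * 0.5023 * 1000 = 88.9071 mm
Step 2 — daily crop ET (ETc = ET0*Kc):
  ETc = 4.386 * 0.8653 = 3.79521 mm/day
Step 3 — irrigation interval (SMD/ETc):
  interval = 88.9071 / 3.79521 = 23.43 days
Therefore the irrigation interval = 23.43 days.


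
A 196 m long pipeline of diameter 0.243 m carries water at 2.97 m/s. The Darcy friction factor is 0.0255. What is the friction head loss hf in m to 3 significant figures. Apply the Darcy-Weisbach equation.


Approach: apply the Darcy-Weisbach equation, hf = f*(L/D)*(v^2/(2g)).
hf = 0.0255 * (196/0.243) * (2.97^2 / (2*9.81))
hf = 9.25 m
Therefore the friction head loss hf = 9.25 m.


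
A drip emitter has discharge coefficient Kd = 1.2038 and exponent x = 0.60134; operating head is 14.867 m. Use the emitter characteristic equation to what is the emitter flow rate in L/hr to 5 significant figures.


Approach: apply the emitter characteristic equation, q = Kd * h^x.
q = 1.2038 * 14.867^0.60134 = 6.1018 L/hr
Therefore the emitter flow rate = 6.1018 L/hr.


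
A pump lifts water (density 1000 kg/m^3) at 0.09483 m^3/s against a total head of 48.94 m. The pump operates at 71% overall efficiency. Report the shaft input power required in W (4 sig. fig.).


Approach: apply hydraulic power then efficiency conversion, P = rho*g*Q*H; P_in = P/eta.
Step 1 — hydraulic power (P = rho*g*Q*H):
  P = 1000 * 9.81 * 0.09483 * 48.94 = 45528.0 W
Step 2 — input power: P_in = P/eta = 45528.0 / 0.71 = 64120 W
Therefore the shaft input power required = 64120 W.


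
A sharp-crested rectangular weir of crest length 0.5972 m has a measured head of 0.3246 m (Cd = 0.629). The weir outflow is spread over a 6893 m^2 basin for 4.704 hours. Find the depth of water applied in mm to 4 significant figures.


Approach: apply the rectangular weir equation with a volume-to-depth conversion, Q = (2/3)*Cd*L*sqrt(2g)*H^1.5; d = Q*t/A * 1000.
Step 1 — weir discharge:
  Q = (2/3)*0.629*0.5972*sqrt(2*9.81)*0.3246^1.5 = 0.205141 m^3/s
Step 2 — volume: V = 0.205141 * 4.704*3600 = 3473.93 m^3
Step 3 — depth: d = V/A * 1000 = 3473.93/6893 * 1000 = 504.0 mm
Therefore the depth of water applied = 504.0 mm.


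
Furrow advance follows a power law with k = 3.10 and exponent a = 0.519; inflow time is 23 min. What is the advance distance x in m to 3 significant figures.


Approach: apply the power-law advance function, x = k*t^a.
x = 3.10 * 23^0.519 = 15.8 m
Therefore the advance distance x = 15.8 m.


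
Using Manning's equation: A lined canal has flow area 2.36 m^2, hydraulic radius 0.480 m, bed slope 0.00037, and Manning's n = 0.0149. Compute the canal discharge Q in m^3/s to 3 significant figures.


Approach: apply Manning's equation, Q = (1/n)*A*R^(2/3)*S^(1/2).
Q = (1/0.0149) * 2.36 * 0.480^(2/3) * 0.00037^(1/2) = 1.87 m^3/s
Therefore the canal discharge Q = 1.87 m^3/s.


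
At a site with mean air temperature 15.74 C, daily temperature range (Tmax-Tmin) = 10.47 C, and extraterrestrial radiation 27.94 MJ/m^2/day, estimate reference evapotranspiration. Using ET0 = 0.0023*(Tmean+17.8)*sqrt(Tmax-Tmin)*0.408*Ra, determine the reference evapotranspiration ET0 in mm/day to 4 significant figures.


ET0 = 0.0023*(15.74+17.8)*sqrt(10.47)*0.408*27.94 = 2.845 mm/day
Therefore the reference evapotranspiration ET0 = 2.845 mm/day.


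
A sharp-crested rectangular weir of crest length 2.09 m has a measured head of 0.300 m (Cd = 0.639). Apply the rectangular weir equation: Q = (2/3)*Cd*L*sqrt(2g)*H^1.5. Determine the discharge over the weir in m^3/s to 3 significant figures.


Q = (2/3)*0.639*2.09*sqrt(2*9.81)*0.300^1.5 = 0.648 m^3/s
Therefore the discharge over the weir = 0.648 m^3/s.


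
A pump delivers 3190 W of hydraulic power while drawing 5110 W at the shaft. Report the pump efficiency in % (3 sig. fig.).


Approach: apply the efficiency ratio, eta = (P_out/P_in)*100.
eta = (3190 / 5110) * 100 = 62.4 %
Therefore the pump efficiency = 62.4 %.


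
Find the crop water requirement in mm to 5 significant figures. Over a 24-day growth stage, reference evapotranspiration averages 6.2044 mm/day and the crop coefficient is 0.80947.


Approach: apply the crop water requirement relation, CWR = ET0 * Kc * days.
CWR = 6.2044 * 0.80947 * 24 = 120.53 mm
Therefore the crop water requirement = 120.53 mm.


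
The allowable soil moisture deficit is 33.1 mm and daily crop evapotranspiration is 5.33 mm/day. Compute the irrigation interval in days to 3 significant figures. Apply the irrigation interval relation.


Approach: apply the irrigation interval relation, interval = SMD / ETc.
interval = 33.1 / 5.33 = 6.21 days
Therefore the irrigation interval = 6.21 days.


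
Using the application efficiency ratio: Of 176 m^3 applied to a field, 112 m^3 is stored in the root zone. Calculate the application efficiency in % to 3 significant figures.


Approach: apply the application efficiency ratio, Ea = (stored/applied)*100.
Ea = (112/176)*100 = 63.6 %
Therefore the application efficiency = 63.6 %.


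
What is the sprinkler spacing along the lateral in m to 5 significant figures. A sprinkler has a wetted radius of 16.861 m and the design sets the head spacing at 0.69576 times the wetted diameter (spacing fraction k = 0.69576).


Approach: apply the sprinkler spacing rule (spacing as a fraction of wetted diameter), S = k*(2*R).
S = 0.69576 * (2 * 16.861) = 23.462 m
Therefore the sprinkler spacing along the lateral = 23.462 m.


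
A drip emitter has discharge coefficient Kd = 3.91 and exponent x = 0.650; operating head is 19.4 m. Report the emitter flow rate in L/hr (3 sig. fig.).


Approach: apply the emitter characteristic equation, q = Kd * h^x.
q = 3.91 * 19.4^0.650 = 26.9 L/hr
Therefore the emitter flow rate = 26.9 L/hr.


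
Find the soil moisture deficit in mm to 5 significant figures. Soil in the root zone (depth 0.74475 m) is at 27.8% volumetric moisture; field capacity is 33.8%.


Approach: apply the soil moisture deficit relation, SMD = (FC - theta)/100 * depth * 1000.
SMD = (33.8 - 27.8)/100 * 0.74475 * 1000 = 44.685 mm
Therefore the soil moisture deficit = 44.685 mm.


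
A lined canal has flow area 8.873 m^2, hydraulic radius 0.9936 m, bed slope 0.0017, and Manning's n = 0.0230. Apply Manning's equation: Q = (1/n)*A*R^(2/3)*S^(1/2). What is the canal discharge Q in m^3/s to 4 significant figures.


Q = (1/0.0230) * 8.873 * 0.9936^(2/3) * 0.0017^(1/2) = 15.84 m^3/s
Therefore the canal discharge Q = 15.84 m^3/s.


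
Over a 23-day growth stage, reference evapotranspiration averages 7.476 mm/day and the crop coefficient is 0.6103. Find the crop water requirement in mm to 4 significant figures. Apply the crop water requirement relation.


Approach: apply the crop water requirement relation, CWR = ET0 * Kc * days.
CWR = 7.476 * 0.6103 * 23 = 104.9 mm
Therefore the crop water requirement = 104.9 mm.


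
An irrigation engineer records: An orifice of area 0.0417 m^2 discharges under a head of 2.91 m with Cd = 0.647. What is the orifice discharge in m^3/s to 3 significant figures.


Approach: apply the orifice equation, Q = Cd*A*sqrt(2*g*h).
Q = 0.647 * 0.0417 * sqrt(2*9.81*2.91) = 0.204 m^3/s
Therefore the orifice discharge = 0.204 m^3/s.


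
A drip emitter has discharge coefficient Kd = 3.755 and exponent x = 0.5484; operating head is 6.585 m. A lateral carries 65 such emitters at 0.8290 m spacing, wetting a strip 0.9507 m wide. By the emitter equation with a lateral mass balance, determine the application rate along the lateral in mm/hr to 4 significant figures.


Approach: apply the emitter equation with a lateral mass balance, q = Kd*h^x; Q = n*q; rate = Q/(n*spacing*width).
Step 1 — single emitter flow (q = Kd*h^x):
  q = 3.755 * 6.585^0.5484 = 10.5562 L/hr
Step 2 — total lateral flow: Q = 65 * 10.5562 = 686.150 L/hr
Step 3 — wetted area: A = 65 * 0.8290 * 0.9507 = 51.2285 m^2
Step 4 — application rate: Q/A = 686.150/51.2285 = 13.39 mm/hr
Therefore the application rate along the lateral = 13.39 mm/hr.


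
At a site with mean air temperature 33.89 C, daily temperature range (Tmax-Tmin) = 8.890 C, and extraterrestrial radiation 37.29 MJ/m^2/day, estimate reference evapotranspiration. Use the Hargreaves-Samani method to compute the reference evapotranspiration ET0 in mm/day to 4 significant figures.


Approach: apply the Hargreaves-Samani method, ET0 = 0.0023*(Tmean+17.8)*sqrt(Tmax-Tmin)*0.408*Ra.
ET0 = 0.0023*(33.89+17.8)*sqrt(8.890)*0.408*37.29 = 5.393 mm/day
Therefore the reference evapotranspiration ET0 = 5.393 mm/day.


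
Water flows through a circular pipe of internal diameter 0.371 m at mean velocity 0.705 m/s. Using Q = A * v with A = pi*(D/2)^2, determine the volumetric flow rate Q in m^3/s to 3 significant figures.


A = pi*(0.371/2)^2 = 0.10810 m^2
Q = 0.10810 * 0.705 = 0.0762 m^3/s
Therefore the volumetric flow rate Q = 0.0762 m^3/s.


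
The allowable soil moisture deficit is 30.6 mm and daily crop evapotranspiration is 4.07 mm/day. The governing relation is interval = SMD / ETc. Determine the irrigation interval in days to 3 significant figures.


interval = 30.6 / 4.07 = 7.52 days
Therefore the irrigation interval = 7.52 days.


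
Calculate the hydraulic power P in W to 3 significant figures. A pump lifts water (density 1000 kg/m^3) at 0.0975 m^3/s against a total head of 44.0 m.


Approach: apply the hydraulic power relation, P = rho*g*Q*H.
P = 1000 * 9.81 * 0.0975 * 44.0 = 42100 W
Therefore the hydraulic power P = 42100 W.


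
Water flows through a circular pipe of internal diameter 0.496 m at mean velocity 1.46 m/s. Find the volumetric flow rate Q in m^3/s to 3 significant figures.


Approach: apply the continuity equation for pipe flow, Q = A * v with A = pi*(D/2)^2.
A = pi*(0.496/2)^2 = 0.19322 m^2
Q = 0.19322 * 1.46 = 0.282 m^3/s
Therefore the volumetric flow rate Q = 0.282 m^3/s.


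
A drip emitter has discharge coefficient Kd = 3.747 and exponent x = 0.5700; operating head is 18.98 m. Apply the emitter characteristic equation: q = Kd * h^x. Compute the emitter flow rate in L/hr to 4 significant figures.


q = 3.747 * 18.98^0.5700 = 20.06 L/hr
Therefore the emitter flow rate = 20.06 L/hr.


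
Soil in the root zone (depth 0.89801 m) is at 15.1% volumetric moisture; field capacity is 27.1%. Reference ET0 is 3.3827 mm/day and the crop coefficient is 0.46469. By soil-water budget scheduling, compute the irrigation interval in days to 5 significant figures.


Approach: apply soil-water budget scheduling, SMD = (FC-theta)/100*depth*1000; ETc = ET0*Kc; interval = SMD/ETc.
Step 1 — soil moisture deficit:
  SMD = (27.1 - 15.1)/100 * 0.89801 * 1000 = 107.7612 mm
Step 2 — daily crop ET (ETc = ET0*Kc):
  ETc = 3.3827 * 0.46469 = 1.571907 mm/day
Step 3 — irrigation interval (SMD/ETc):
  interval = 107.7612 / 1.571907 = 68.554 days
Therefore the irrigation interval = 68.554 days.


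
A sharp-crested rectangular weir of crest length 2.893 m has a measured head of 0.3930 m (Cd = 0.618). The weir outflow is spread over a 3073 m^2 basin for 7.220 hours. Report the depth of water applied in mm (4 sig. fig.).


Approach: apply the rectangular weir equation with a volume-to-depth conversion, Q = (2/3)*Cd*L*sqrt(2g)*H^1.5; d = Q*t/A * 1000.
Step 1 — weir discharge:
  Q = (2/3)*0.618*2.893*sqrt(2*9.81)*0.3930^1.5 = 1.30072 m^3/s
Step 2 — volume: V = 1.30072 * 7.220*3600 = 33808.3 m^3
Step 3 — depth: d = V/A * 1000 = 33808.3/3073 * 1000 = 11000 mm
Therefore the depth of water applied = 11000 mm.
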